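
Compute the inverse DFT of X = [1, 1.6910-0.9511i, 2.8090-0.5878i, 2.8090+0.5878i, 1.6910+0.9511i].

x[n] = (1/5) Σ(k=0 to 4) X[k] · e^(2πikn/5)

Computing each x[n]:
x[0] = 2
x[1] = 0
x[2] = 0
x[3] = 0
x[4] = -1

x = [2, 0, 0, 0, -1]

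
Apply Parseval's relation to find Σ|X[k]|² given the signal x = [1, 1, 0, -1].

Parseval: Σ|x[n]|² = (1/N)Σ|X[k]|², so Σ|X[k]|² = N·Σ|x[n]|² = 4·3.0000

Σ|X[k]|² = N·Σ|x[n]|² = 4·3.0000 = 12.0000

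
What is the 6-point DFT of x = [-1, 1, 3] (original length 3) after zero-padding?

Original 3-point DFT: [3, -3.0000+1.7321i, -3.0000-1.7321i]
Zero-padded 6-point DFT provides frequency interpolation.

DFT_6([x, 0, ...]) = [3, -2.0000-3.4641i, -3.0000+1.7321i, 1, -3.0000-1.7321i, -2.0000+3.4641i]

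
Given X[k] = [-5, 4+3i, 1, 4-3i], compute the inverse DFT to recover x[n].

x[n] = (1/4) Σ(k=0 to 3) X[k] · e^(2πikn/4)

Computing each x[n]:
x[0] = 1
x[1] = -3
x[2] = -3
x[3] = 0

x = [1, -3, -3, 0]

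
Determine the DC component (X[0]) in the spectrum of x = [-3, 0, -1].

X[0] = Σ(n=0 to 2) x[n] · ω_3^0 = Σ x[n]
= (-3) + (0) + (-1)

X[0] = -4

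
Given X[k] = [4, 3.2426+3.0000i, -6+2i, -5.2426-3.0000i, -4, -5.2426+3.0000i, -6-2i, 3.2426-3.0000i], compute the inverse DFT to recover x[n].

x[n] = (1/8) Σ(k=0 to 7) X[k] · e^(2πikn/8)

Computing each x[n]:
x[0] = -2
x[1] = 2
x[2] = 0
x[3] = 0
x[4] = -1
x[5] = -1
x[6] = 3
x[7] = 3

x = [-2, 2, 0, 0, -1, -1, 3, 3]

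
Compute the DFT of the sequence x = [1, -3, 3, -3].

X[k] = Σ(n=0 to 3) x[n] · ω_4^(nk)
where ω_4 = e^(-2πi/4)

Computing each X[k]:
X[0] = -2
X[1] = -2
X[2] = 10
X[3] = -2

X = [-2, -2, 10, -2]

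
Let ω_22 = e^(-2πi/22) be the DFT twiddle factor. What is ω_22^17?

ω_22^17 = e^(-2πi·17/22)
= cos(-2π·17/22) + i·sin(-2π·17/22)
= cos(-34π/22) + i·sin(-34π/22)

ω_22^17 = cos(-34π/22) + i·sin(-34π/22) = 0.1423+0.9898i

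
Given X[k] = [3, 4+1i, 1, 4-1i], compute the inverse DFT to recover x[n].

x[n] = (1/4) Σ(k=0 to 3) X[k] · e^(2πikn/4)

Computing each x[n]:
x[0] = 3
x[1] = 0
x[2] = -1
x[3] = 1

x = [3, 0, -1, 1]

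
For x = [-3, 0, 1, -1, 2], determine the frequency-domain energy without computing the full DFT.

Parseval: Σ|x[n]|² = (1/N)Σ|X[k]|², so Σ|X[k]|² = N·Σ|x[n]|² = 5·15.0000

Σ|X[k]|² = N·Σ|x[n]|² = 5·15.0000 = 75.0000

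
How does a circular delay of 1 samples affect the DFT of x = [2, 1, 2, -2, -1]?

Time shift by 1: X_shifted[k] = ω_5^(1k) · X[k]
Shifted x = [-1, 2, 1, 2, -2]

DFT(x[n-1]) = [2, -3.4271-3.2164i, -0.0729-3.3022i, -0.0729+3.3022i, -3.4271+3.2164i]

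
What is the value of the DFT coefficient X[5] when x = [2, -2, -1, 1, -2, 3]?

X[5] = Σ(n=0 to 5) x[n] · ω_6^(5n) where ω_6 = e^(-2πi/6)
= (2)·ω_6^0 + (-2)·ω_6^5 + (-1)·ω_6^10 + (1)·ω_6^15 + (-2)·ω_6^20 + (3)·ω_6^25

X[5] = 3.0000-3.4641i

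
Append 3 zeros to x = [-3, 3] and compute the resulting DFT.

Original 2-point DFT: [0, -6]
Zero-padded 5-point DFT provides frequency interpolation.

DFT_5([x, 0, ...]) = [0, -2.0729-2.8532i, -5.4271-1.7634i, -5.4271+1.7634i, -2.0729+2.8532i]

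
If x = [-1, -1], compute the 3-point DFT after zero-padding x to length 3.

Original 2-point DFT: [-2, 0]
Zero-padded 3-point DFT provides frequency interpolation.

DFT_3([x, 0, ...]) = [-2, -0.5000+0.8660i, -0.5000-0.8660i]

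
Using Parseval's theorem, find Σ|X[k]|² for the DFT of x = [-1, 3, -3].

Parseval: Σ|x[n]|² = (1/N)Σ|X[k]|², so Σ|X[k]|² = N·Σ|x[n]|² = 3·19.0000

Σ|X[k]|² = N·Σ|x[n]|² = 3·19.0000 = 57.0000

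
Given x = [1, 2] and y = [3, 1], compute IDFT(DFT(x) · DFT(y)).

(x ⊛ y)[n] = Σ(m=0 to 1) x[m] · y[(n-m) mod 2]

Computing each output sample:
(x ⊛ y)[0] = 5
(x ⊛ y)[1] = 7

x ⊛ y = [5, 7]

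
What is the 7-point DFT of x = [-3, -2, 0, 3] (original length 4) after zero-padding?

Original 4-point DFT: [-2, -3+5i, -4, -3-5i]
Zero-padded 7-point DFT provides frequency interpolation.

DFT_7([x, 0, ...]) = [-2, -6.9499+0.2620i, -0.6845+4.2954i, -1.8656-2.0570i, -1.8656+2.0570i, -0.6845-4.2954i, -6.9499-0.2620i]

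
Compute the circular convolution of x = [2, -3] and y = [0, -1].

(x ⊛ y)[n] = Σ(m=0 to 1) x[m] · y[(n-m) mod 2]

Computing each output sample:
(x ⊛ y)[0] = 3
(x ⊛ y)[1] = -2

x ⊛ y = [3, -2]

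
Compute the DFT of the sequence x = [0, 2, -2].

X[k] = Σ(n=0 to 2) x[n] · ω_3^(nk)
where ω_3 = e^(-2πi/3)

Computing each X[k]:
X[0] = 0
X[1] = -3.4641i
X[2] = 3.4641i

X = [0, -3.4641i, 3.4641i]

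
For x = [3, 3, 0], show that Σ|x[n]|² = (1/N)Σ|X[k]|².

Time domain:
Σ|x[n]|² = |3|² + |3|² + |0|² = 18.0000

Frequency domain:
(1/3)Σ|X[k]|² = (1/3)(|6|² + |1.5000-2.5981i|² + |1.5000+2.5981i|²) = (1/3)·54.0000 = 18.0000

Both sides agree, confirming Parseval's theorem.

Σ|x[n]|² = (1/N)Σ|X[k]|² = 18.0000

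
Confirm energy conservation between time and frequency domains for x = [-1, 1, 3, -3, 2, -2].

Time domain:
Σ|x[n]|² = |-1|² + |1|² + |3|² + |-3|² + |2|² + |-2|² = 28.0000

Frequency domain:
(1/6)Σ|X[k]|² = (1/6)(|0|² + |-1.0000-3.4641i|² + |-6.0000-1.7321i|² + |8|² + |-6.0000+1.7321i|² + |-1.0000+3.4641i|²) = (1/6)·168.0000 = 28.0000

Both sides agree, confirming Parseval's theorem.

Σ|x[n]|² = (1/N)Σ|X[k]|² = 28.0000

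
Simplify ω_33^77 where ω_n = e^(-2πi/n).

Since ω_33^33 = 1, powers reduce modulo 33.
77 mod 33 = 11
So ω_33^77 = ω_33^11 = e^(-2πi·11/33)

ω_33^77 = ω_33^11 = -0.5000-0.8660i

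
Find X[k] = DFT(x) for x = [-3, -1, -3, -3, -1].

X[k] = Σ(n=0 to 4) x[n] · ω_5^(nk)
where ω_5 = e^(-2πi/5)

Computing each X[k]:
X[0] = -11
X[1] = 1.2361
X[2] = -3.2361
X[3] = -3.2361
X[4] = 1.2361

X = [-11, 1.2361, -3.2361, -3.2361, 1.2361]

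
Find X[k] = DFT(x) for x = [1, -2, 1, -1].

X[k] = Σ(n=0 to 3) x[n] · ω_4^(nk)
where ω_4 = e^(-2πi/4)

Computing each X[k]:
X[0] = -1
X[1] = 1i
X[2] = 5
X[3] = -1i

X = [-1, 1i, 5, -1i]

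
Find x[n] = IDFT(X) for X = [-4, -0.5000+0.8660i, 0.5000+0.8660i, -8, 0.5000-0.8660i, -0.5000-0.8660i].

x[n] = (1/6) Σ(k=0 to 5) X[k] · e^(2πikn/6)

Computing each x[n]:
x[0] = -2
x[1] = 0
x[2] = -2
x[3] = 1
x[4] = -2
x[5] = 1

x = [-2, 0, -2, 1, -2, 1]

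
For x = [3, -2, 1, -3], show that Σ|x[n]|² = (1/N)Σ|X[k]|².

Time domain:
Σ|x[n]|² = |3|² + |-2|² + |1|² + |-3|² = 23.0000

Frequency domain:
(1/4)Σ|X[k]|² = (1/4)(|-1|² + |2-1i|² + |9|² + |2+1i|²) = (1/4)·92.0000 = 23.0000

Both sides agree, confirming Parseval's theorem.

Σ|x[n]|² = (1/N)Σ|X[k]|² = 23.0000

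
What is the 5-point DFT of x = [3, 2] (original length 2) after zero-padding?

Original 2-point DFT: [5, 1]
Zero-padded 5-point DFT provides frequency interpolation.

DFT_5([x, 0, ...]) = [5, 3.6180-1.9021i, 1.3820-1.1756i, 1.3820+1.1756i, 3.6180+1.9021i]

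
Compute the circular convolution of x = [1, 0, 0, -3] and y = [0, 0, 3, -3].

(x ⊛ y)[n] = Σ(m=0 to 3) x[m] · y[(n-m) mod 4]

Computing each output sample:
(x ⊛ y)[0] = 0
(x ⊛ y)[1] = -9
(x ⊛ y)[2] = 12
(x ⊛ y)[3] = -3

x ⊛ y = [0, -9, 12, -3]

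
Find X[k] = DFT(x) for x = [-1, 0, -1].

X[k] = Σ(n=0 to 2) x[n] · ω_3^(nk)
where ω_3 = e^(-2πi/3)

Computing each X[k]:
X[0] = -2
X[1] = -0.5000-0.8660i
X[2] = -0.5000+0.8660i

X = [-2, -0.5000-0.8660i, -0.5000+0.8660i]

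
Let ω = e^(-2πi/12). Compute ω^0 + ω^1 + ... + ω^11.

Sum of all nth roots of unity equals 0 for n > 1 (geometric series with r ≠ 1).

0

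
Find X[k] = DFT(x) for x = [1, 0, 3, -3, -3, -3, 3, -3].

X[k] = Σ(n=0 to 7) x[n] · ω_8^(nk)
where ω_8 = e^(-2πi/8)

Computing each X[k]:
X[0] = -5
X[1] = 6.1213-2.1213i
X[2] = -8-3i
X[3] = 1.8787-2.1213i
X[4] = 13
X[5] = 1.8787+2.1213i
X[6] = -8+3i
X[7] = 6.1213+2.1213i

X = [-5, 6.1213-2.1213i, -8-3i, 1.8787-2.1213i, 13, 1.8787+2.1213i, -8+3i, 6.1213+2.1213i]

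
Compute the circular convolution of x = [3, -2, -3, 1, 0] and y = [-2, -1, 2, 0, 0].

(x ⊛ y)[n] = Σ(m=0 to 4) x[m] · y[(n-m) mod 5]

Computing each output sample:
(x ⊛ y)[0] = -4
(x ⊛ y)[1] = 1
(x ⊛ y)[2] = 14
(x ⊛ y)[3] = -3
(x ⊛ y)[4] = -7

x ⊛ y = [-4, 1, 14, -3, -7]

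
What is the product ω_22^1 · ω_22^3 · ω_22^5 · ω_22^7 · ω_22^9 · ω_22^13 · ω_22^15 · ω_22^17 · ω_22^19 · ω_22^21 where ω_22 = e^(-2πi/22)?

The primitive 22nd roots of unity are ω_22^k for k coprime to 22: k ∈ {1, 3, 5, 7, 9, 13, 15, 17, 19, 21}
Their product equals the constant term of the cyclotomic polynomial Φ_22(x) up to sign.
For n ≥ 3, the product of all primitive nth roots of unity is 1. (For n=1 it is 1; for n=2 it is -1.)

1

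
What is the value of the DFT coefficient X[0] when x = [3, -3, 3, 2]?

X[0] = Σ(n=0 to 3) x[n] · ω_4^0 = Σ x[n]
= (3) + (-3) + (3) + (2)

X[0] = 5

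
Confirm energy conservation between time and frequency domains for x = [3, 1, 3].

Time domain:
Σ|x[n]|² = |3|² + |1|² + |3|² = 19.0000

Frequency domain:
(1/3)Σ|X[k]|² = (1/3)(|7|² + |1.0000+1.7321i|² + |1.0000-1.7321i|²) = (1/3)·57.0000 = 19.0000

Both sides agree, confirming Parseval's theorem.

Σ|x[n]|² = (1/N)Σ|X[k]|² = 19.0000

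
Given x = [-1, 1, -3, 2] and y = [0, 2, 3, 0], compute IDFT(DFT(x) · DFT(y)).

(x ⊛ y)[n] = Σ(m=0 to 3) x[m] · y[(n-m) mod 4]

Computing each output sample:
(x ⊛ y)[0] = -5
(x ⊛ y)[1] = 4
(x ⊛ y)[2] = -1
(x ⊛ y)[3] = -3

x ⊛ y = [-5, 4, -1, -3]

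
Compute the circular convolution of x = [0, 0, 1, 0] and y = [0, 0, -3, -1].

(x ⊛ y)[n] = Σ(m=0 to 3) x[m] · y[(n-m) mod 4]

Computing each output sample:
(x ⊛ y)[0] = -3
(x ⊛ y)[1] = -1
(x ⊛ y)[2] = 0
(x ⊛ y)[3] = 0

x ⊛ y = [-3, -1, 0, 0]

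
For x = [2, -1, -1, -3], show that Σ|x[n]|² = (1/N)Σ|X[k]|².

Time domain:
Σ|x[n]|² = |2|² + |-1|² + |-1|² + |-3|² = 15.0000

Frequency domain:
(1/4)Σ|X[k]|² = (1/4)(|-3|² + |3-2i|² + |5|² + |3+2i|²) = (1/4)·60.0000 = 15.0000

Both sides agree, confirming Parseval's theorem.

Σ|x[n]|² = (1/N)Σ|X[k]|² = 15.0000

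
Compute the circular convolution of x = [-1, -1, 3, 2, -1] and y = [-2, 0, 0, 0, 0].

(x ⊛ y)[n] = Σ(m=0 to 4) x[m] · y[(n-m) mod 5]

Computing each output sample:
(x ⊛ y)[0] = 2
(x ⊛ y)[1] = 2
(x ⊛ y)[2] = -6
(x ⊛ y)[3] = -4
(x ⊛ y)[4] = 2

x ⊛ y = [2, 2, -6, -4, 2]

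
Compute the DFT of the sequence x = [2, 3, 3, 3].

X[k] = Σ(n=0 to 3) x[n] · ω_4^(nk)
where ω_4 = e^(-2πi/4)

Computing each X[k]:
X[0] = 11
X[1] = -1
X[2] = -1
X[3] = -1

X = [11, -1, -1, -1]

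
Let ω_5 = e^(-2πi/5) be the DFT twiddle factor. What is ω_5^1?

ω_5^1 = e^(-2πi·1/5)
= cos(-2π·1/5) + i·sin(-2π·1/5)
= cos(-2π/5) + i·sin(-2π/5)

ω_5^1 = cos(-2π/5) + i·sin(-2π/5) = 0.3090-0.9511i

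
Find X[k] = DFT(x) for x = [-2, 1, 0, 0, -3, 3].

X[k] = Σ(n=0 to 5) x[n] · ω_6^(nk)
where ω_6 = e^(-2πi/6)

Computing each X[k]:
X[0] = -1
X[1] = 1.5000-0.8660i
X[2] = -2.5000+4.3301i
X[3] = -9
X[4] = -2.5000-4.3301i
X[5] = 1.5000+0.8660i

X = [-1, 1.5000-0.8660i, -2.5000+4.3301i, -9, -2.5000-4.3301i, 1.5000+0.8660i]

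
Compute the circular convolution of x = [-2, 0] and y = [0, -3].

(x ⊛ y)[n] = Σ(m=0 to 1) x[m] · y[(n-m) mod 2]

Computing each output sample:
(x ⊛ y)[0] = 0
(x ⊛ y)[1] = 6

x ⊛ y = [0, 6]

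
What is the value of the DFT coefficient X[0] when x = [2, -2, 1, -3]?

X[0] = Σ(n=0 to 3) x[n] · ω_4^0 = Σ x[n]
= (2) + (-2) + (1) + (-3)

X[0] = -2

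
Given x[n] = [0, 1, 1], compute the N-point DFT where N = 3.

X[k] = Σ(n=0 to 2) x[n] · ω_3^(nk)
where ω_3 = e^(-2πi/3)

Computing each X[k]:
X[0] = 2
X[1] = -1
X[2] = -1

X = [2, -1, -1]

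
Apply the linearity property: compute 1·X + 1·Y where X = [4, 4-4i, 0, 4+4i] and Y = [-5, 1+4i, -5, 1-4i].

By linearity: DFT(1x + 1y) = 1·DFT(x) + 1·DFT(y)
= 1·[4, 4-4i, 0, 4+4i] + 1·[-5, 1+4i, -5, 1-4i]

Computing element-wise:
Z[0] = 1·(4) + 1·(-5) = -1
Z[1] = 1·(4-4i) + 1·(1+4i) = 5
Z[2] = 1·(0) + 1·(-5) = -5
Z[3] = 1·(4+4i) + 1·(1-4i) = 5

DFT(1x + 1y) = 1·X + 1·Y = [-1, 5, -5, 5]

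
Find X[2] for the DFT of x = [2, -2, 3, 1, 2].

X[2] = Σ(n=0 to 4) x[n] · ω_5^(2n) where ω_5 = e^(-2πi/5)
= (2)·ω_5^0 + (-2)·ω_5^2 + (3)·ω_5^4 + (1)·ω_5^6 + (2)·ω_5^8

X[2] = 3.2361+4.2533i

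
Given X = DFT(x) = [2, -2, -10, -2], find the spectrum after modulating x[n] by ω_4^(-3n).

Modulation property: DFT(ω_4^(-3n)·x[n]) = X[(k-3) mod 4], so circularly shift X by 3 positions.

X[k-3] = [-2, -10, -2, 2]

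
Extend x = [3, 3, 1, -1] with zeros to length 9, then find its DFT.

Original 4-point DFT: [6, 2-4i, 2, 2+4i]
Zero-padded 9-point DFT provides frequency interpolation.

DFT_9([x, 0, ...]) = [6, 5.9718-2.0471i, 3.0813-4.1625i, -1.7321i, 1.4470+0.4828i, 1.4470-0.4828i, 1.7321i, 3.0813+4.1625i, 5.9718+2.0471i]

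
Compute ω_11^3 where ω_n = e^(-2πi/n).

ω_11^3 = e^(-2πi·3/11)
= cos(-2π·3/11) + i·sin(-2π·3/11)
= cos(-6π/11) + i·sin(-6π/11)

ω_11^3 = cos(-6π/11) + i·sin(-6π/11) = -0.1423-0.9898i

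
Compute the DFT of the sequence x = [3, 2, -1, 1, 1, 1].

X[k] = Σ(n=0 to 5) x[n] · ω_6^(nk)
where ω_6 = e^(-2πi/6)

Computing each X[k]:
X[0] = 7
X[1] = 3.5000+0.8660i
X[2] = 2.5000-2.5981i
X[3] = -1
X[4] = 2.5000+2.5981i
X[5] = 3.5000-0.8660i

X = [7, 3.5000+0.8660i, 2.5000-2.5981i, -1, 2.5000+2.5981i, 3.5000-0.8660i]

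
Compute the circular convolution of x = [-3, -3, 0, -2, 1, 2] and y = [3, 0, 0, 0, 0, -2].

(x ⊛ y)[n] = Σ(m=0 to 5) x[m] · y[(n-m) mod 6]

Computing each output sample:
(x ⊛ y)[0] = -3
(x ⊛ y)[1] = -9
(x ⊛ y)[2] = 4
(x ⊛ y)[3] = -8
(x ⊛ y)[4] = -1
(x ⊛ y)[5] = 12

x ⊛ y = [-3, -9, 4, -8, -1, 12]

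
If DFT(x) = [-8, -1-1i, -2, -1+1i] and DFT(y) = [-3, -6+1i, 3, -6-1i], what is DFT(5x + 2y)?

By linearity: DFT(5x + 2y) = 5·DFT(x) + 2·DFT(y)
= 5·[-8, -1-1i, -2, -1+1i] + 2·[-3, -6+1i, 3, -6-1i]

Computing element-wise:
Z[0] = 5·(-8) + 2·(-3) = -46
Z[1] = 5·(-1-1i) + 2·(-6+1i) = -17-3i
Z[2] = 5·(-2) + 2·(3) = -4
Z[3] = 5·(-1+1i) + 2·(-6-1i) = -17+3i

DFT(5x + 2y) = 5·X + 2·Y = [-46, -17-3i, -4, -17+3i]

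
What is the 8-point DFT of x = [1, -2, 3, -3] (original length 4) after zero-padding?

Original 4-point DFT: [-1, -2-1i, 9, -2+1i]
Zero-padded 8-point DFT provides frequency interpolation.

DFT_8([x, 0, ...]) = [-1, 1.7071+0.5355i, -2-1i, 0.2929+6.5355i, 9, 0.2929-6.5355i, -2+1i, 1.7071-0.5355i]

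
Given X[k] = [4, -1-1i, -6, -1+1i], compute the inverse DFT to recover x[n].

x[n] = (1/4) Σ(k=0 to 3) X[k] · e^(2πikn/4)

Computing each x[n]:
x[0] = -1
x[1] = 3
x[2] = 0
x[3] = 2

x = [-1, 3, 0, 2]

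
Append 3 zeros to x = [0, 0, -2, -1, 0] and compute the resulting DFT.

Original 5-point DFT: [-3, 2.4271+0.5878i, -0.9271-0.9511i, -0.9271+0.9511i, 2.4271-0.5878i]
Zero-padded 8-point DFT provides frequency interpolation.

DFT_8([x, 0, ...]) = [-3, 0.7071+2.7071i, 2-1i, -0.7071-1.2929i, -1, -0.7071+1.2929i, 2+1i, 0.7071-2.7071i]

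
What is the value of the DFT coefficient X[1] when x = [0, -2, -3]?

X[1] = Σ(n=0 to 2) x[n] · ω_3^(1n) where ω_3 = e^(-2πi/3)
= (0)·ω_3^0 + (-2)·ω_3^1 + (-3)·ω_3^2

X[1] = 2.5000-0.8660i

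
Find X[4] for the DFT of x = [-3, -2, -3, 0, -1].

X[4] = Σ(n=0 to 4) x[n] · ω_5^(4n) where ω_5 = e^(-2πi/5)
= (-3)·ω_5^0 + (-2)·ω_5^4 + (-3)·ω_5^8 + (0)·ω_5^12 + (-1)·ω_5^16

X[4] = -1.5000-2.7144i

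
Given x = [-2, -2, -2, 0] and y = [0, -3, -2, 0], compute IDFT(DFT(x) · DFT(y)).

(x ⊛ y)[n] = Σ(m=0 to 3) x[m] · y[(n-m) mod 4]

Computing each output sample:
(x ⊛ y)[0] = 4
(x ⊛ y)[1] = 6
(x ⊛ y)[2] = 10
(x ⊛ y)[3] = 10

x ⊛ y = [4, 6, 10, 10]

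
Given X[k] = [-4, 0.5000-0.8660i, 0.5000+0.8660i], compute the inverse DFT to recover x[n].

x[n] = (1/3) Σ(k=0 to 2) X[k] · e^(2πikn/3)

Computing each x[n]:
x[0] = -1
x[1] = -1
x[2] = -2

x = [-1, -1, -2]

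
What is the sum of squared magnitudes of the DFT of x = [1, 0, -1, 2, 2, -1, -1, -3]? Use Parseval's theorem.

Parseval: Σ|x[n]|² = (1/N)Σ|X[k]|², so Σ|X[k]|² = N·Σ|x[n]|² = 8·21.0000

Σ|X[k]|² = N·Σ|x[n]|² = 8·21.0000 = 168.0000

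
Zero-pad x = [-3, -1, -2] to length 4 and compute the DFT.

Original 3-point DFT: [-6, -1.5000-0.8660i, -1.5000+0.8660i]
Zero-padded 4-point DFT provides frequency interpolation.

DFT_4([x, 0, ...]) = [-6, -1+1i, -4, -1-1i]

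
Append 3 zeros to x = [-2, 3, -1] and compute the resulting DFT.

Original 3-point DFT: [0, -3.0000-3.4641i, -3.0000+3.4641i]
Zero-padded 6-point DFT provides frequency interpolation.

DFT_6([x, 0, ...]) = [0, -1.7321i, -3.0000-3.4641i, -6, -3.0000+3.4641i, 1.7321i]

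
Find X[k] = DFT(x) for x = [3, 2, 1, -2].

X[k] = Σ(n=0 to 3) x[n] · ω_4^(nk)
where ω_4 = e^(-2πi/4)

Computing each X[k]:
X[0] = 4
X[1] = 2-4i
X[2] = 4
X[3] = 2+4i

X = [4, 2-4i, 4, 2+4i]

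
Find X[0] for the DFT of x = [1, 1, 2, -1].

X[0] = Σ(n=0 to 3) x[n] · ω_4^0 = Σ x[n]
= (1) + (1) + (2) + (-1)

X[0] = 3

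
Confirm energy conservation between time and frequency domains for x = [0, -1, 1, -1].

Time domain:
Σ|x[n]|² = |0|² + |-1|² + |1|² + |-1|² = 3.0000

Frequency domain:
(1/4)Σ|X[k]|² = (1/4)(|-1|² + |-1|² + |3|² + |-1|²) = (1/4)·12.0000 = 3.0000

Both sides agree, confirming Parseval's theorem.

Σ|x[n]|² = (1/N)Σ|X[k]|² = 3.0000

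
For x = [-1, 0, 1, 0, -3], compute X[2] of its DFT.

X[2] = Σ(n=0 to 4) x[n] · ω_5^(2n) where ω_5 = e^(-2πi/5)
= (-1)·ω_5^0 + (0)·ω_5^2 + (1)·ω_5^4 + (0)·ω_5^6 + (-3)·ω_5^8

X[2] = 1.7361-0.8123i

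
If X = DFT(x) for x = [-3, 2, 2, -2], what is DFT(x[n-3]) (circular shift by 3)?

Time shift by 3: X_shifted[k] = ω_4^(3k) · X[k]
Shifted x = [2, 2, -2, -3]

DFT(x[n-3]) = [-1, 4-5i, 1, 4+5i]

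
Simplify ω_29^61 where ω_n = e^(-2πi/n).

Since ω_29^29 = 1, powers reduce modulo 29.
61 mod 29 = 3
So ω_29^61 = ω_29^3 = e^(-2πi·3/29)

ω_29^61 = ω_29^3 = 0.7961-0.6052i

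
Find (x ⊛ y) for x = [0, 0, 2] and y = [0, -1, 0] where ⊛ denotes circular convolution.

(x ⊛ y)[n] = Σ(m=0 to 2) x[m] · y[(n-m) mod 3]

Computing each output sample:
(x ⊛ y)[0] = -2
(x ⊛ y)[1] = 0
(x ⊛ y)[2] = 0

x ⊛ y = [-2, 0, 0]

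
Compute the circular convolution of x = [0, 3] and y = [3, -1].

(x ⊛ y)[n] = Σ(m=0 to 1) x[m] · y[(n-m) mod 2]

Computing each output sample:
(x ⊛ y)[0] = -3
(x ⊛ y)[1] = 9

x ⊛ y = [-3, 9]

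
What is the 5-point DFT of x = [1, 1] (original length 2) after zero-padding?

Original 2-point DFT: [2, 0]
Zero-padded 5-point DFT provides frequency interpolation.

DFT_5([x, 0, ...]) = [2, 1.3090-0.9511i, 0.1910-0.5878i, 0.1910+0.5878i, 1.3090+0.9511i]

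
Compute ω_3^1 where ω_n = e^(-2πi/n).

ω_3^1 = e^(-2πi·1/3)
= cos(-2π·1/3) + i·sin(-2π·1/3)
= cos(-2π/3) + i·sin(-2π/3)

ω_3^1 = cos(-2π/3) + i·sin(-2π/3) = -0.5000-0.8660i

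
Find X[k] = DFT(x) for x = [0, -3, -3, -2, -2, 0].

X[k] = Σ(n=0 to 5) x[n] · ω_6^(nk)
where ω_6 = e^(-2πi/6)

Computing each X[k]:
X[0] = -10
X[1] = 3.0000+3.4641i
X[2] = 2.0000+1.7321i
X[3] = 0
X[4] = 2.0000-1.7321i
X[5] = 3.0000-3.4641i

X = [-10, 3.0000+3.4641i, 2.0000+1.7321i, 0, 2.0000-1.7321i, 3.0000-3.4641i]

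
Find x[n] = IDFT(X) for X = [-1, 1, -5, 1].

x[n] = (1/4) Σ(k=0 to 3) X[k] · e^(2πikn/4)

Computing each x[n]:
x[0] = -1
x[1] = 1
x[2] = -2
x[3] = 1

x = [-1, 1, -2, 1]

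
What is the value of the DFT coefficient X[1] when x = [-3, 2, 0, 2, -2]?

X[1] = Σ(n=0 to 4) x[n] · ω_5^(1n) where ω_5 = e^(-2πi/5)
= (-3)·ω_5^0 + (2)·ω_5^1 + (0)·ω_5^2 + (2)·ω_5^3 + (-2)·ω_5^4

X[1] = -4.6180-2.6287i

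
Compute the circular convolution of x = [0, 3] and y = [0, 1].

(x ⊛ y)[n] = Σ(m=0 to 1) x[m] · y[(n-m) mod 2]

Computing each output sample:
(x ⊛ y)[0] = 3
(x ⊛ y)[1] = 0

x ⊛ y = [3, 0]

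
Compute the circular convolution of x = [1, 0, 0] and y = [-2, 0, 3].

(x ⊛ y)[n] = Σ(m=0 to 2) x[m] · y[(n-m) mod 3]

Computing each output sample:
(x ⊛ y)[0] = -2
(x ⊛ y)[1] = 0
(x ⊛ y)[2] = 3

x ⊛ y = [-2, 0, 3]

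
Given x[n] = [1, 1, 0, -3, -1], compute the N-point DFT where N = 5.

X[k] = Σ(n=0 to 4) x[n] · ω_5^(nk)
where ω_5 = e^(-2πi/5)

Computing each X[k]:
X[0] = -2
X[1] = 3.4271-3.6655i
X[2] = 0.0729+1.6776i
X[3] = 0.0729-1.6776i
X[4] = 3.4271+3.6655i

X = [-2, 3.4271-3.6655i, 0.0729+1.6776i, 0.0729-1.6776i, 3.4271+3.6655i]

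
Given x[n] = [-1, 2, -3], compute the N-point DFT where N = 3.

X[k] = Σ(n=0 to 2) x[n] · ω_3^(nk)
where ω_3 = e^(-2πi/3)

Computing each X[k]:
X[0] = -2
X[1] = -0.5000-4.3301i
X[2] = -0.5000+4.3301i

X = [-2, -0.5000-4.3301i, -0.5000+4.3301i]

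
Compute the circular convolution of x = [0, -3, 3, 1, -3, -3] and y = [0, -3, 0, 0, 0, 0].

(x ⊛ y)[n] = Σ(m=0 to 5) x[m] · y[(n-m) mod 6]

Computing each output sample:
(x ⊛ y)[0] = 9
(x ⊛ y)[1] = 0
(x ⊛ y)[2] = 9
(x ⊛ y)[3] = -9
(x ⊛ y)[4] = -3
(x ⊛ y)[5] = 9

x ⊛ y = [9, 0, 9, -9, -3, 9]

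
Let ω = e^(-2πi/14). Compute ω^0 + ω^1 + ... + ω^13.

Sum of all nth roots of unity equals 0 for n > 1 (geometric series with r ≠ 1).

0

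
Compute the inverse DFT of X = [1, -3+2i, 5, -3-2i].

x[n] = (1/4) Σ(k=0 to 3) X[k] · e^(2πikn/4)

Computing each x[n]:
x[0] = 0
x[1] = -2
x[2] = 3
x[3] = 0

x = [0, -2, 3, 0]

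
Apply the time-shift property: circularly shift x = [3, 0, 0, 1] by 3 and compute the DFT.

Time shift by 3: X_shifted[k] = ω_4^(3k) · X[k]
Shifted x = [0, 0, 1, 3]

DFT(x[n-3]) = [4, -1+3i, -2, -1-3i]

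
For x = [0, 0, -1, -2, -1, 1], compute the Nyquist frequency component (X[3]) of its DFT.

X[3] = Σ(n=0 to 5) x[n] · ω_6^(3n) where ω_6 = e^(-2πi/6)
= (0)·ω_6^0 + (0)·ω_6^3 + (-1)·ω_6^6 + (-2)·ω_6^9 + (-1)·ω_6^12 + (1)·ω_6^15

X[3] = -1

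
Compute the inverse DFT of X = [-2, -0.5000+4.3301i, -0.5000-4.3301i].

x[n] = (1/3) Σ(k=0 to 2) X[k] · e^(2πikn/3)

Computing each x[n]:
x[0] = -1
x[1] = -3
x[2] = 2

x = [-1, -3, 2]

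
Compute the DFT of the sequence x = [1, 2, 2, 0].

X[k] = Σ(n=0 to 3) x[n] · ω_4^(nk)
where ω_4 = e^(-2πi/4)

Computing each X[k]:
X[0] = 5
X[1] = -1-2i
X[2] = 1
X[3] = -1+2i

X = [5, -1-2i, 1, -1+2i]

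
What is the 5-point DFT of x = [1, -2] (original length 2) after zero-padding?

Original 2-point DFT: [-1, 3]
Zero-padded 5-point DFT provides frequency interpolation.

DFT_5([x, 0, ...]) = [-1, 0.3820+1.9021i, 2.6180+1.1756i, 2.6180-1.1756i, 0.3820-1.9021i]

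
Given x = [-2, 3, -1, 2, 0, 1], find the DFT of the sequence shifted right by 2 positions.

Time shift by 2: X_shifted[k] = ω_6^(2k) · X[k]
Shifted x = [0, 1, -2, 3, -1, 2]

DFT(x[n-2]) = [3, 1.7321i, 3, -9, 3, -1.7321i]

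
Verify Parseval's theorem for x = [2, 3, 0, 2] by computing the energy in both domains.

Time domain:
Σ|x[n]|² = |2|² + |3|² + |0|² + |2|² = 17.0000

Frequency domain:
(1/4)Σ|X[k]|² = (1/4)(|7|² + |2-1i|² + |-3|² + |2+1i|²) = (1/4)·68.0000 = 17.0000

Both sides agree, confirming Parseval's theorem.

Σ|x[n]|² = (1/N)Σ|X[k]|² = 17.0000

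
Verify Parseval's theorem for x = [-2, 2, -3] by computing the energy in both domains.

Time domain:
Σ|x[n]|² = |-2|² + |2|² + |-3|² = 17.0000

Frequency domain:
(1/3)Σ|X[k]|² = (1/3)(|-3|² + |-1.5000-4.3301i|² + |-1.5000+4.3301i|²) = (1/3)·51.0000 = 17.0000

Both sides agree, confirming Parseval's theorem.

Σ|x[n]|² = (1/N)Σ|X[k]|² = 17.0000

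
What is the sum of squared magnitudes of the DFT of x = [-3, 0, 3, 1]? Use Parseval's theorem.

Parseval: Σ|x[n]|² = (1/N)Σ|X[k]|², so Σ|X[k]|² = N·Σ|x[n]|² = 4·19.0000

Σ|X[k]|² = N·Σ|x[n]|² = 4·19.0000 = 76.0000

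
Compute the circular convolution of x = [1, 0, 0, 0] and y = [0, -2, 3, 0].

(x ⊛ y)[n] = Σ(m=0 to 3) x[m] · y[(n-m) mod 4]

Computing each output sample:
(x ⊛ y)[0] = 0
(x ⊛ y)[1] = -2
(x ⊛ y)[2] = 3
(x ⊛ y)[3] = 0

x ⊛ y = [0, -2, 3, 0]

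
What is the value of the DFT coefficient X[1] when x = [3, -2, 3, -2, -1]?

X[1] = Σ(n=0 to 4) x[n] · ω_5^(1n) where ω_5 = e^(-2πi/5)
= (3)·ω_5^0 + (-2)·ω_5^1 + (3)·ω_5^2 + (-2)·ω_5^3 + (-1)·ω_5^4

X[1] = 1.2639-1.9879i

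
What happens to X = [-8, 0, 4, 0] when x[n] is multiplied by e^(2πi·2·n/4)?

Modulation property: DFT(ω_4^(-2n)·x[n]) = X[(k-2) mod 4], so circularly shift X by 2 positions.

X[k-2] = [4, 0, -8, 0]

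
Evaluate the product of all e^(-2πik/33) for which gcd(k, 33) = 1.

The primitive 33rd roots of unity are ω_33^k for k coprime to 33: k ∈ {1, 2, 4, 5, 7, 8, 10, 13, 14, 16, 17, 19, 20, 23, 25, 26, 28, 29, 31, 32}
Their product equals the constant term of the cyclotomic polynomial Φ_33(x) up to sign.
For n ≥ 3, the product of all primitive nth roots of unity is 1. (For n=1 it is 1; for n=2 it is -1.)

1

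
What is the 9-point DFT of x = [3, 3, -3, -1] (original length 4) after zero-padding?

Original 4-point DFT: [2, 6-4i, -2, 6+4i]
Zero-padded 9-point DFT provides frequency interpolation.

DFT_9([x, 0, ...]) = [2, 5.2772+1.8921i, 6.8400-2.7944i, 2.0000-5.1962i, -1.6172-2.0884i, -1.6172+2.0884i, 2.0000+5.1962i, 6.8400+2.7944i, 5.2772-1.8921i]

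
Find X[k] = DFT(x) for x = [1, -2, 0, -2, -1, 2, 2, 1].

X[k] = Σ(n=0 to 7) x[n] · ω_8^(nk)
where ω_8 = e^(-2πi/8)

Computing each X[k]:
X[0] = 1
X[1] = 1.2929+6.9497i
X[2] = -2-1i
X[3] = 2.7071+2.9497i
X[4] = 3
X[5] = 2.7071-2.9497i
X[6] = -2+1i
X[7] = 1.2929-6.9497i

X = [1, 1.2929+6.9497i, -2-1i, 2.7071+2.9497i, 3, 2.7071-2.9497i, -2+1i, 1.2929-6.9497i]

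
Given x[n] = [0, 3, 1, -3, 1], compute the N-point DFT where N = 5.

X[k] = Σ(n=0 to 4) x[n] · ω_5^(nk)
where ω_5 = e^(-2πi/5)

Computing each X[k]:
X[0] = 2
X[1] = 2.8541-4.2533i
X[2] = -3.8541+2.6287i
X[3] = -3.8541-2.6287i
X[4] = 2.8541+4.2533i

X = [2, 2.8541-4.2533i, -3.8541+2.6287i, -3.8541-2.6287i, 2.8541+4.2533i]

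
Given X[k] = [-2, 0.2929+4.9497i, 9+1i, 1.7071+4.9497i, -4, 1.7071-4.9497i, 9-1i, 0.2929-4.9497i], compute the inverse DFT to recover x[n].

x[n] = (1/8) Σ(k=0 to 7) X[k] · e^(2πikn/8)

Computing each x[n]:
x[0] = 2
x[1] = -2
x[2] = -3
x[3] = -1
x[4] = 1
x[5] = 2
x[6] = -3
x[7] = 2

x = [2, -2, -3, -1, 1, 2, -3, 2]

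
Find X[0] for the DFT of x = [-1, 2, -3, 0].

X[0] = Σ(n=0 to 3) x[n] · ω_4^0 = Σ x[n]
= (-1) + (2) + (-3) + (0)

X[0] = -2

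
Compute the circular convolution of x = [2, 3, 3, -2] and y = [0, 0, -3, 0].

(x ⊛ y)[n] = Σ(m=0 to 3) x[m] · y[(n-m) mod 4]

Computing each output sample:
(x ⊛ y)[0] = -9
(x ⊛ y)[1] = 6
(x ⊛ y)[2] = -6
(x ⊛ y)[3] = -9

x ⊛ y = [-9, 6, -6, -9]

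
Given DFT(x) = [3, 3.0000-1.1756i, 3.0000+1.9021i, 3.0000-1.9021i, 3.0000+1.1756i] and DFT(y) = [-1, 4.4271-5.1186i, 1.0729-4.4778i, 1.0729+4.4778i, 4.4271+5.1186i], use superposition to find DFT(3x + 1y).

By linearity: DFT(3x + 1y) = 3·DFT(x) + 1·DFT(y)
= 3·[3, 3.0000-1.1756i, 3.0000+1.9021i, 3.0000-1.9021i, 3.0000+1.1756i] + 1·[-1, 4.4271-5.1186i, 1.0729-4.4778i, 1.0729+4.4778i, 4.4271+5.1186i]

Computing element-wise:
Z[0] = 3·(3) + 1·(-1) = 8
Z[1] = 3·(3.0000-1.1756i) + 1·(4.4271-5.1186i) = 13.4271-8.6454i
Z[2] = 3·(3.0000+1.9021i) + 1·(1.0729-4.4778i) = 10.0729+1.2285i
Z[3] = 3·(3.0000-1.9021i) + 1·(1.0729+4.4778i) = 10.0729-1.2285i
Z[4] = 3·(3.0000+1.1756i) + 1·(4.4271+5.1186i) = 13.4271+8.6454i

DFT(3x + 1y) = 3·X + 1·Y = [8, 13.4271-8.6454i, 10.0729+1.2285i, 10.0729-1.2285i, 13.4271+8.6454i]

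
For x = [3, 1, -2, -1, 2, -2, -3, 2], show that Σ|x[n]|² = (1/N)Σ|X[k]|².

Time domain:
Σ|x[n]|² = |3|² + |1|² + |-2|² + |-1|² + |2|² + |-2|² + |-3|² + |2|² = 36.0000

Frequency domain:
(1/8)Σ|X[k]|² = (1/8)(|0|² + |5.2426-1.0000i|² + |10+2i|² + |-3.2426+1.0000i|² + |0|² + |-3.2426-1.0000i|² + |10-2i|² + |5.2426+1.0000i|²) = (1/8)·288.0000 = 36.0000

Both sides agree, confirming Parseval's theorem.

Σ|x[n]|² = (1/N)Σ|X[k]|² = 36.0000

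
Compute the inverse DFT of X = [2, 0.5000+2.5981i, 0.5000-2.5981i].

x[n] = (1/3) Σ(k=0 to 2) X[k] · e^(2πikn/3)

Computing each x[n]:
x[0] = 1
x[1] = -1
x[2] = 2

x = [1, -1, 2]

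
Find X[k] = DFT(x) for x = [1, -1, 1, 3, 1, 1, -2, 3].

X[k] = Σ(n=0 to 7) x[n] · ω_8^(nk)
where ω_8 = e^(-2πi/8)

Computing each X[k]:
X[0] = 7
X[1] = -1.4142-1.5858i
X[2] = 3+6i
X[3] = 1.4142+4.4142i
X[4] = -5
X[5] = 1.4142-4.4142i
X[6] = 3-6i
X[7] = -1.4142+1.5858i

X = [7, -1.4142-1.5858i, 3+6i, 1.4142+4.4142i, -5, 1.4142-4.4142i, 3-6i, -1.4142+1.5858i]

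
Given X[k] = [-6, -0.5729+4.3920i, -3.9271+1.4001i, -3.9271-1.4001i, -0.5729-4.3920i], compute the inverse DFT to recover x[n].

x[n] = (1/5) Σ(k=0 to 4) X[k] · e^(2πikn/5)

Computing each x[n]:
x[0] = -3
x[1] = -2
x[2] = -2
x[3] = -1
x[4] = 2

x = [-3, -2, -2, -1, 2]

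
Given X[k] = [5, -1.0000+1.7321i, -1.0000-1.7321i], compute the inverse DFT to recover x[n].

x[n] = (1/3) Σ(k=0 to 2) X[k] · e^(2πikn/3)

Computing each x[n]:
x[0] = 1
x[1] = 1
x[2] = 3

x = [1, 1, 3]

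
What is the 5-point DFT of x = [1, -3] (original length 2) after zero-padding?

Original 2-point DFT: [-2, 4]
Zero-padded 5-point DFT provides frequency interpolation.

DFT_5([x, 0, ...]) = [-2, 0.0729+2.8532i, 3.4271+1.7634i, 3.4271-1.7634i, 0.0729-2.8532i]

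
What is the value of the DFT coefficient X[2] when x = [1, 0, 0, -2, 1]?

X[2] = Σ(n=0 to 4) x[n] · ω_5^(2n) where ω_5 = e^(-2πi/5)
= (1)·ω_5^0 + (0)·ω_5^2 + (0)·ω_5^4 + (-2)·ω_5^6 + (1)·ω_5^8

X[2] = -0.4271+2.4899i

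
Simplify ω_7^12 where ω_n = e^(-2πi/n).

Since ω_7^7 = 1, powers reduce modulo 7.
12 mod 7 = 5
So ω_7^12 = ω_7^5 = e^(-2πi·5/7)

ω_7^12 = ω_7^5 = -0.2225+0.9749i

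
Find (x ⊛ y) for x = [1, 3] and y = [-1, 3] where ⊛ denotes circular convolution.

(x ⊛ y)[n] = Σ(m=0 to 1) x[m] · y[(n-m) mod 2]

Computing each output sample:
(x ⊛ y)[0] = 8
(x ⊛ y)[1] = 0

x ⊛ y = [8, 0]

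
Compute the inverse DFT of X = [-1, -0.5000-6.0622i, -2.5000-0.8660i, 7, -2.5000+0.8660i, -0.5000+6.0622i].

x[n] = (1/6) Σ(k=0 to 5) X[k] · e^(2πikn/6)

Computing each x[n]:
x[0] = 0
x[1] = 1
x[2] = 3
x[3] = -2
x[4] = 0
x[5] = -3

x = [0, 1, 3, -2, 0, -3]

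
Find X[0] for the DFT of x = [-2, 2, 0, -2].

X[0] = Σ(n=0 to 3) x[n] · ω_4^0 = Σ x[n]
= (-2) + (2) + (0) + (-2)

X[0] = -2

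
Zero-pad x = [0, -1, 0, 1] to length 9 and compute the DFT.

Original 4-point DFT: [0, 2i, 0, -2i]
Zero-padded 9-point DFT provides frequency interpolation.

DFT_9([x, 0, ...]) = [0, -1.2660-0.2232i, -0.6736+1.8508i, 1.5000+0.8660i, 0.4397-0.5240i, 0.4397+0.5240i, 1.5000-0.8660i, -0.6736-1.8508i, -1.2660+0.2232i]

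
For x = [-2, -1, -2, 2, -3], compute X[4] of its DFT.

X[4] = Σ(n=0 to 4) x[n] · ω_5^(4n) where ω_5 = e^(-2πi/5)
= (-2)·ω_5^0 + (-1)·ω_5^4 + (-2)·ω_5^8 + (2)·ω_5^12 + (-3)·ω_5^16

X[4] = -3.2361-0.4490i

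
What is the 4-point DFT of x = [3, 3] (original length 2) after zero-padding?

Original 2-point DFT: [6, 0]
Zero-padded 4-point DFT provides frequency interpolation.

DFT_4([x, 0, ...]) = [6, 3-3i, 0, 3+3i]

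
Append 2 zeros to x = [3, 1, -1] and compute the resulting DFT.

Original 3-point DFT: [3, 3.0000-1.7321i, 3.0000+1.7321i]
Zero-padded 5-point DFT provides frequency interpolation.

DFT_5([x, 0, ...]) = [3, 4.1180-0.3633i, 1.8820-1.5388i, 1.8820+1.5388i, 4.1180+0.3633i]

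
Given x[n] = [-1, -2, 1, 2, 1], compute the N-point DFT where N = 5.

X[k] = Σ(n=0 to 4) x[n] · ω_5^(nk)
where ω_5 = e^(-2πi/5)

Computing each X[k]:
X[0] = 1
X[1] = -3.7361+3.4410i
X[2] = 0.7361+0.8123i
X[3] = 0.7361-0.8123i
X[4] = -3.7361-3.4410i

X = [1, -3.7361+3.4410i, 0.7361+0.8123i, 0.7361-0.8123i, -3.7361-3.4410i]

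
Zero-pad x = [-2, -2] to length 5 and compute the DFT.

Original 2-point DFT: [-4, 0]
Zero-padded 5-point DFT provides frequency interpolation.

DFT_5([x, 0, ...]) = [-4, -2.6180+1.9021i, -0.3820+1.1756i, -0.3820-1.1756i, -2.6180-1.9021i]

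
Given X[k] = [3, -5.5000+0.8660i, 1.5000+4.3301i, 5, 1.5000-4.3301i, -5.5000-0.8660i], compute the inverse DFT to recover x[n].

x[n] = (1/6) Σ(k=0 to 5) X[k] · e^(2πikn/6)

Computing each x[n]:
x[0] = 0
x[1] = -3
x[2] = 3
x[3] = 2
x[4] = 1
x[5] = 0

x = [0, -3, 3, 2, 1, 0]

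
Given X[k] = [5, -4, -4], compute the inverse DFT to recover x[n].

x[n] = (1/3) Σ(k=0 to 2) X[k] · e^(2πikn/3)

Computing each x[n]:
x[0] = -1
x[1] = 3
x[2] = 3

x = [-1, 3, 3]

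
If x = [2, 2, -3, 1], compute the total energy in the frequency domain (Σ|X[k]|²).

Parseval: Σ|x[n]|² = (1/N)Σ|X[k]|², so Σ|X[k]|² = N·Σ|x[n]|² = 4·18.0000

Σ|X[k]|² = N·Σ|x[n]|² = 4·18.0000 = 72.0000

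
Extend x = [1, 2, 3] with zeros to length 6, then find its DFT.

Original 3-point DFT: [6, -1.5000+0.8660i, -1.5000-0.8660i]
Zero-padded 6-point DFT provides frequency interpolation.

DFT_6([x, 0, ...]) = [6, 0.5000-4.3301i, -1.5000+0.8660i, 2, -1.5000-0.8660i, 0.5000+4.3301i]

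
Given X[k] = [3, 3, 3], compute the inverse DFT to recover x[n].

x[n] = (1/3) Σ(k=0 to 2) X[k] · e^(2πikn/3)

Computing each x[n]:
x[0] = 3
x[1] = 0
x[2] = 0

x = [3, 0, 0]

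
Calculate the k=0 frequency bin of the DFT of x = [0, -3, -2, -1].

X[0] = Σ(n=0 to 3) x[n] · ω_4^0 = Σ x[n]
= (0) + (-3) + (-2) + (-1)

X[0] = -6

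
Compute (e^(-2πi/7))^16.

Since ω_7^7 = 1, powers reduce modulo 7.
16 mod 7 = 2
So ω_7^16 = ω_7^2 = e^(-2πi·2/7)

ω_7^16 = ω_7^2 = -0.2225-0.9749i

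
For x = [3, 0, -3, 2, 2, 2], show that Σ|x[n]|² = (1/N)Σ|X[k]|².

Time domain:
Σ|x[n]|² = |3|² + |0|² + |-3|² + |2|² + |2|² + |2|² = 30.0000

Frequency domain:
(1/6)Σ|X[k]|² = (1/6)(|6|² + |2.5000+6.0622i|² + |4.5000-2.5981i|² + |-2|² + |4.5000+2.5981i|² + |2.5000-6.0622i|²) = (1/6)·180.0000 = 30.0000

Both sides agree, confirming Parseval's theorem.

Σ|x[n]|² = (1/N)Σ|X[k]|² = 30.0000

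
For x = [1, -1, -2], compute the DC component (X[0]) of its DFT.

X[0] = Σ(n=0 to 2) x[n] · ω_3^0 = Σ x[n]
= (1) + (-1) + (-2)

X[0] = -2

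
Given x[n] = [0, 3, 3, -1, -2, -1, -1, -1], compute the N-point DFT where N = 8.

X[k] = Σ(n=0 to 7) x[n] · ω_8^(nk)
where ω_8 = e^(-2πi/8)

Computing each X[k]:
X[0] = 0
X[1] = 4.8284-6.8284i
X[2] = -4-4i
X[3] = -0.8284+1.1716i
X[4] = 0
X[5] = -0.8284-1.1716i
X[6] = -4+4i
X[7] = 4.8284+6.8284i

X = [0, 4.8284-6.8284i, -4-4i, -0.8284+1.1716i, 0, -0.8284-1.1716i, -4+4i, 4.8284+6.8284i]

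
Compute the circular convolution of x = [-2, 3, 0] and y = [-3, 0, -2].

(x ⊛ y)[n] = Σ(m=0 to 2) x[m] · y[(n-m) mod 3]

Computing each output sample:
(x ⊛ y)[0] = 0
(x ⊛ y)[1] = -9
(x ⊛ y)[2] = 4

x ⊛ y = [0, -9, 4]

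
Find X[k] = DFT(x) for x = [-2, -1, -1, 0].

X[k] = Σ(n=0 to 3) x[n] · ω_4^(nk)
where ω_4 = e^(-2πi/4)

Computing each X[k]:
X[0] = -4
X[1] = -1+1i
X[2] = -2
X[3] = -1-1i

X = [-4, -1+1i, -2, -1-1i]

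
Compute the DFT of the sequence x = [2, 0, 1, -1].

X[k] = Σ(n=0 to 3) x[n] · ω_4^(nk)
where ω_4 = e^(-2πi/4)

Computing each X[k]:
X[0] = 2
X[1] = 1-1i
X[2] = 4
X[3] = 1+1i

X = [2, 1-1i, 4, 1+1i]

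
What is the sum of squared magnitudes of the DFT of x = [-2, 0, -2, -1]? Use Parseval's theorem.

Parseval: Σ|x[n]|² = (1/N)Σ|X[k]|², so Σ|X[k]|² = N·Σ|x[n]|² = 4·9.0000

Σ|X[k]|² = N·Σ|x[n]|² = 4·9.0000 = 36.0000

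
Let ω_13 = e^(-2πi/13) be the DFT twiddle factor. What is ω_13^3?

ω_13^3 = e^(-2πi·3/13)
= cos(-2π·3/13) + i·sin(-2π·3/13)
= cos(-6π/13) + i·sin(-6π/13)

ω_13^3 = cos(-6π/13) + i·sin(-6π/13) = 0.1205-0.9927i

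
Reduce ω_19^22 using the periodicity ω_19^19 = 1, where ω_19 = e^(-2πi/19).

Since ω_19^19 = 1, powers reduce modulo 19.
22 mod 19 = 3
So ω_19^22 = ω_19^3 = e^(-2πi·3/19)

ω_19^22 = ω_19^3 = 0.5469-0.8372i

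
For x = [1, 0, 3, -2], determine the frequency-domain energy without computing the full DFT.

Parseval: Σ|x[n]|² = (1/N)Σ|X[k]|², so Σ|X[k]|² = N·Σ|x[n]|² = 4·14.0000

Σ|X[k]|² = N·Σ|x[n]|² = 4·14.0000 = 56.0000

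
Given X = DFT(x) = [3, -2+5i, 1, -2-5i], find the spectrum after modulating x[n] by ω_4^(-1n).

Modulation property: DFT(ω_4^(-1n)·x[n]) = X[(k-1) mod 4], so circularly shift X by 1 positions.

X[k-1] = [-2-5i, 3, -2+5i, 1]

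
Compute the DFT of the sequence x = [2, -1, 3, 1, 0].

X[k] = Σ(n=0 to 4) x[n] · ω_5^(nk)
where ω_5 = e^(-2πi/5)

Computing each X[k]:
X[0] = 5
X[1] = -1.5451-0.2245i
X[2] = 4.0451+2.4899i
X[3] = 4.0451-2.4899i
X[4] = -1.5451+0.2245i

X = [5, -1.5451-0.2245i, 4.0451+2.4899i, 4.0451-2.4899i, -1.5451+0.2245i]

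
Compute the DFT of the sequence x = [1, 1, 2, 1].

X[k] = Σ(n=0 to 3) x[n] · ω_4^(nk)
where ω_4 = e^(-2πi/4)

Computing each X[k]:
X[0] = 5
X[1] = -1
X[2] = 1
X[3] = -1

X = [5, -1, 1, -1]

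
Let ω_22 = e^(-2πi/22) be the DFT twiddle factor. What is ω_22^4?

ω_22^4 = e^(-2πi·4/22)
= cos(-2π·4/22) + i·sin(-2π·4/22)
= cos(-8π/22) + i·sin(-8π/22)

ω_22^4 = cos(-8π/22) + i·sin(-8π/22) = 0.4154-0.9096i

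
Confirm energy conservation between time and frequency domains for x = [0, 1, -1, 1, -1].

Time domain:
Σ|x[n]|² = |0|² + |1|² + |-1|² + |1|² + |-1|² = 4.0000

Frequency domain:
(1/5)Σ|X[k]|² = (1/5)(|0|² + |-0.7265i|² + |-3.0777i|² + |3.0777i|² + |0.7265i|²) = (1/5)·20.0000 = 4.0000

Both sides agree, confirming Parseval's theorem.

Σ|x[n]|² = (1/N)Σ|X[k]|² = 4.0000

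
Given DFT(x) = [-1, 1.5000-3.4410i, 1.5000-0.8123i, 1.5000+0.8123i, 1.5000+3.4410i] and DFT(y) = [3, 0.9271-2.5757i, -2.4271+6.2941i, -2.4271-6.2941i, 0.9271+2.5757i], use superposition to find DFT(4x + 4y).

By linearity: DFT(4x + 4y) = 4·DFT(x) + 4·DFT(y)
= 4·[-1, 1.5000-3.4410i, 1.5000-0.8123i, 1.5000+0.8123i, 1.5000+3.4410i] + 4·[3, 0.9271-2.5757i, -2.4271+6.2941i, -2.4271-6.2941i, 0.9271+2.5757i]

Computing element-wise:
Z[0] = 4·(-1) + 4·(3) = 8
Z[1] = 4·(1.5000-3.4410i) + 4·(0.9271-2.5757i) = 9.7084-24.0668i
Z[2] = 4·(1.5000-0.8123i) + 4·(-2.4271+6.2941i) = -3.7084+21.9272i
Z[3] = 4·(1.5000+0.8123i) + 4·(-2.4271-6.2941i) = -3.7084-21.9272i
Z[4] = 4·(1.5000+3.4410i) + 4·(0.9271+2.5757i) = 9.7084+24.0668i

DFT(4x + 4y) = 4·X + 4·Y = [8, 9.7084-24.0668i, -3.7084+21.9272i, -3.7084-21.9272i, 9.7084+24.0668i]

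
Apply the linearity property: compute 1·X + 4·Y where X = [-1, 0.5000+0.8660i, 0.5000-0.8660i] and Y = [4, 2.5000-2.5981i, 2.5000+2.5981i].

By linearity: DFT(1x + 4y) = 1·DFT(x) + 4·DFT(y)
= 1·[-1, 0.5000+0.8660i, 0.5000-0.8660i] + 4·[4, 2.5000-2.5981i, 2.5000+2.5981i]

Computing element-wise:
Z[0] = 1·(-1) + 4·(4) = 15
Z[1] = 1·(0.5000+0.8660i) + 4·(2.5000-2.5981i) = 10.5000-9.5264i
Z[2] = 1·(0.5000-0.8660i) + 4·(2.5000+2.5981i) = 10.5000+9.5264i

DFT(1x + 4y) = 1·X + 4·Y = [15, 10.5000-9.5264i, 10.5000+9.5264i]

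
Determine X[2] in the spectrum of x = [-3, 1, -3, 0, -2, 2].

X[2] = Σ(n=0 to 5) x[n] · ω_6^(2n) where ω_6 = e^(-2πi/6)
= (-3)·ω_6^0 + (1)·ω_6^2 + (-3)·ω_6^4 + (0)·ω_6^6 + (-2)·ω_6^8 + (2)·ω_6^10

X[2] = -2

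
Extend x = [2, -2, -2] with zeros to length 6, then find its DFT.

Original 3-point DFT: [-2, 4, 4]
Zero-padded 6-point DFT provides frequency interpolation.

DFT_6([x, 0, ...]) = [-2, 2.0000+3.4641i, 4, 2, 4, 2.0000-3.4641i]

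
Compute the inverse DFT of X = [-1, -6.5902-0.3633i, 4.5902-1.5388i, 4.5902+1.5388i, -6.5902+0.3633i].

x[n] = (1/5) Σ(k=0 to 4) X[k] · e^(2πikn/5)

Computing each x[n]:
x[0] = -1
x[1] = -2
x[2] = 2
x[3] = 3
x[4] = -3

x = [-1, -2, 2, 3, -3]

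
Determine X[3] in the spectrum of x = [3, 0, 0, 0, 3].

X[3] = Σ(n=0 to 4) x[n] · ω_5^(3n) where ω_5 = e^(-2πi/5)
= (3)·ω_5^0 + (0)·ω_5^3 + (0)·ω_5^6 + (0)·ω_5^9 + (3)·ω_5^12

X[3] = 0.5729-1.7634i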